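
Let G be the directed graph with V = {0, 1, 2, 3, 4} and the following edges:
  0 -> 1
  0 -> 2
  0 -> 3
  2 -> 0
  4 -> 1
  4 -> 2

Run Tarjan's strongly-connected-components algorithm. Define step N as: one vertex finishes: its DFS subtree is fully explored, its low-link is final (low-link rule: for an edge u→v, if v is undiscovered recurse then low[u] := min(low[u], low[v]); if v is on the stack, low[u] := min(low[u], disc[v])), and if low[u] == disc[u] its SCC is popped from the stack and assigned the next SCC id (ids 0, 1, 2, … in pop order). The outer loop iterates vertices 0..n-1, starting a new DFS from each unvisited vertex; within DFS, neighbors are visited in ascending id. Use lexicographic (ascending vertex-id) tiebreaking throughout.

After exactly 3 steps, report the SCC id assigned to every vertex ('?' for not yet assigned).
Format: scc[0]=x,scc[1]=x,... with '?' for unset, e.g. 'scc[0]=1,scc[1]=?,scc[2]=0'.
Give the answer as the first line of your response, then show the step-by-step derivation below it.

scc[0]=?,scc[1]=0,scc[2]=?,scc[3]=1,scc[4]=?

step 1: low=(low[0]=0,low[1]=1,low[2]=?,low[3]=?,low[4]=?); scc=(scc[0]=?,scc[1]=0,scc[2]=?,scc[3]=?,scc[4]=?)
step 2: low=(low[0]=0,low[1]=1,low[2]=0,low[3]=?,low[4]=?); scc=(scc[0]=?,scc[1]=0,scc[2]=?,scc[3]=?,scc[4]=?)
step 3: low=(low[0]=0,low[1]=1,low[2]=0,low[3]=3,low[4]=?); scc=(scc[0]=?,scc[1]=0,scc[2]=?,scc[3]=1,scc[4]=?)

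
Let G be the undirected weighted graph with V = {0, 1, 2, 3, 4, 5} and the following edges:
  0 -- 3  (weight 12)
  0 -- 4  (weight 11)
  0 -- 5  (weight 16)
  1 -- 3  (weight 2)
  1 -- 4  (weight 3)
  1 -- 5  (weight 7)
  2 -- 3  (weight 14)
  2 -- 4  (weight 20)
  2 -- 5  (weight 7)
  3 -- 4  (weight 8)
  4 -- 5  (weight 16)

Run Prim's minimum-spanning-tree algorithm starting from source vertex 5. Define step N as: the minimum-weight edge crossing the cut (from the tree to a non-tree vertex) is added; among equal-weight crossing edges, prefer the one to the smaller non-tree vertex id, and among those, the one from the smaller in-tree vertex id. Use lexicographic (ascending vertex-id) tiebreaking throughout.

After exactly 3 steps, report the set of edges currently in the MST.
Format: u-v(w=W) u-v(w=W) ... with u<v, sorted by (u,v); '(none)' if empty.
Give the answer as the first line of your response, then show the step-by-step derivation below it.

1-3(w=2) 1-4(w=3) 1-5(w=7)

step 1: add edge 1-5 (w=7); MST = {1-5(w=7)}
step 2: add edge 1-3 (w=2); MST = {1-3(w=2) 1-5(w=7)}
step 3: add edge 1-4 (w=3); MST = {1-3(w=2) 1-4(w=3) 1-5(w=7)}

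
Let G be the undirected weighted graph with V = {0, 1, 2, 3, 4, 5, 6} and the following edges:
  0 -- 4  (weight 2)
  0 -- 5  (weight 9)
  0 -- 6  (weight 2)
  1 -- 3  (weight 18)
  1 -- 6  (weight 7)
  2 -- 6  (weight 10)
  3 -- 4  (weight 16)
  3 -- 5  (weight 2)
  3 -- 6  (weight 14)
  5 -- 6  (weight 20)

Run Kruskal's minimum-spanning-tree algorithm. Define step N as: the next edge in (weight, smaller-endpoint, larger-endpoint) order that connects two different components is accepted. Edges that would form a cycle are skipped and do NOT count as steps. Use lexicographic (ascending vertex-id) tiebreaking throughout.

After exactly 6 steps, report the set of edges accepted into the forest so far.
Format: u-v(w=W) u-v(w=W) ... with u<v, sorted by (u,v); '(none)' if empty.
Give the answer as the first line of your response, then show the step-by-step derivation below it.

0-4(w=2) 0-5(w=9) 0-6(w=2) 1-6(w=7) 2-6(w=10) 3-5(w=2)

step 1: add edge 0-4 (w=2); MST = {0-4(w=2)}
step 2: add edge 0-6 (w=2); MST = {0-4(w=2) 0-6(w=2)}
step 3: add edge 3-5 (w=2); MST = {0-4(w=2) 0-6(w=2) 3-5(w=2)}
step 4: add edge 1-6 (w=7); MST = {0-4(w=2) 0-6(w=2) 1-6(w=7) 3-5(w=2)}
step 5: add edge 0-5 (w=9); MST = {0-4(w=2) 0-5(w=9) 0-6(w=2) 1-6(w=7) 3-5(w=2)}
step 6: add edge 2-6 (w=10); MST = {0-4(w=2) 0-5(w=9) 0-6(w=2) 1-6(w=7) 2-6(w=10) 3-5(w=2)}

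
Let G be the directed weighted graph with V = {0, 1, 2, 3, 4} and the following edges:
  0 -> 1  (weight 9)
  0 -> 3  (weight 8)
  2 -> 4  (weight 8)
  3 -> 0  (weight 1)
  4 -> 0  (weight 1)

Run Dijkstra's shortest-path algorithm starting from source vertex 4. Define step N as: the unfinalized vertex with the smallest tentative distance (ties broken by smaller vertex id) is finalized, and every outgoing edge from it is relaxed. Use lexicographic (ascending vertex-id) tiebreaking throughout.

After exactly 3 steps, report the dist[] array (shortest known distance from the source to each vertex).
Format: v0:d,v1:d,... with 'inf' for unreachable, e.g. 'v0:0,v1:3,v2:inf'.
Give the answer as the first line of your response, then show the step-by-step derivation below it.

v0:1,v1:10,v2:inf,v3:9,v4:0

step 1: dist = v0:1,v1:inf,v2:inf,v3:inf,v4:0
step 2: dist = v0:1,v1:10,v2:inf,v3:9,v4:0
step 3: dist = v0:1,v1:10,v2:inf,v3:9,v4:0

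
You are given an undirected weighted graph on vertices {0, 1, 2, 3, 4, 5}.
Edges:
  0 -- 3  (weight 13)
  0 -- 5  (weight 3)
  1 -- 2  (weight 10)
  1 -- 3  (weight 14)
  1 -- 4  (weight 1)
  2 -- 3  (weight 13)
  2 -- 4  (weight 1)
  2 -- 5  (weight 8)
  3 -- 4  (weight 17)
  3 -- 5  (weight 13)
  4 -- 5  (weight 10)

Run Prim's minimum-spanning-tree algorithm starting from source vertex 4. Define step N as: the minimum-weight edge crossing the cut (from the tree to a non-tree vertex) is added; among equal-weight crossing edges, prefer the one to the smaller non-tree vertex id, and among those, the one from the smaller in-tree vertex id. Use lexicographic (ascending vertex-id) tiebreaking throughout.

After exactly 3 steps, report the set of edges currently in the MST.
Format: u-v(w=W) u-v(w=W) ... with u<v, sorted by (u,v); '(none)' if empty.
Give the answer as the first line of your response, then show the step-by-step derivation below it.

1-4(w=1) 2-4(w=1) 2-5(w=8)

step 1: add edge 1-4 (w=1); MST = {1-4(w=1)}
step 2: add edge 2-4 (w=1); MST = {1-4(w=1) 2-4(w=1)}
step 3: add edge 2-5 (w=8); MST = {1-4(w=1) 2-4(w=1) 2-5(w=8)}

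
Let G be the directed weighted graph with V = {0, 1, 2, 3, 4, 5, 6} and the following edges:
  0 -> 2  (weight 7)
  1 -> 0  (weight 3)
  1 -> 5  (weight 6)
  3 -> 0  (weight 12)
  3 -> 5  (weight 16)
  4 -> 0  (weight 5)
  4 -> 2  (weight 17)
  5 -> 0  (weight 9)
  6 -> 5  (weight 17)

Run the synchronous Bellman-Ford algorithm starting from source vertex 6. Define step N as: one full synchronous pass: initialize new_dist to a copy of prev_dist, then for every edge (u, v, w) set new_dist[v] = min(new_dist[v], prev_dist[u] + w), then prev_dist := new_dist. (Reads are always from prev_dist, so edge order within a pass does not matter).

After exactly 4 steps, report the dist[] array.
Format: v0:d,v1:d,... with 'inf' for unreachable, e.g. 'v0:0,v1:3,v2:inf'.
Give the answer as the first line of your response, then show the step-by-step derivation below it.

v0:26,v1:inf,v2:33,v3:inf,v4:inf,v5:17,v6:0

step 1: dist = v0:inf,v1:inf,v2:inf,v3:inf,v4:inf,v5:17,v6:0
step 2: dist = v0:26,v1:inf,v2:inf,v3:inf,v4:inf,v5:17,v6:0
step 3: dist = v0:26,v1:inf,v2:33,v3:inf,v4:inf,v5:17,v6:0
step 4: dist = v0:26,v1:inf,v2:33,v3:inf,v4:inf,v5:17,v6:0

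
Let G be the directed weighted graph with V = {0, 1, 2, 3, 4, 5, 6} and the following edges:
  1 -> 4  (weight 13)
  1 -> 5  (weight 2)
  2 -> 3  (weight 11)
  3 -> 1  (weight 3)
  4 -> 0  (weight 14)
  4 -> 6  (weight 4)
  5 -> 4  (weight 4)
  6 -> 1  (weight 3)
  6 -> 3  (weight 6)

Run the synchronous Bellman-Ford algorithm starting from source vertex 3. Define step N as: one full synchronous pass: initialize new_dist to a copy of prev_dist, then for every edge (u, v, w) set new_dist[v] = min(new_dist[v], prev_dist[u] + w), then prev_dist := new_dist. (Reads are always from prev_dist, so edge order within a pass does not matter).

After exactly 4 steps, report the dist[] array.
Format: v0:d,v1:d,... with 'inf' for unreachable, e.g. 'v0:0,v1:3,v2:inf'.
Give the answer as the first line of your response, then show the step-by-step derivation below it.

v0:23,v1:3,v2:inf,v3:0,v4:9,v5:5,v6:13

step 1: dist = v0:inf,v1:3,v2:inf,v3:0,v4:inf,v5:inf,v6:inf
step 2: dist = v0:inf,v1:3,v2:inf,v3:0,v4:16,v5:5,v6:inf
step 3: dist = v0:30,v1:3,v2:inf,v3:0,v4:9,v5:5,v6:20
step 4: dist = v0:23,v1:3,v2:inf,v3:0,v4:9,v5:5,v6:13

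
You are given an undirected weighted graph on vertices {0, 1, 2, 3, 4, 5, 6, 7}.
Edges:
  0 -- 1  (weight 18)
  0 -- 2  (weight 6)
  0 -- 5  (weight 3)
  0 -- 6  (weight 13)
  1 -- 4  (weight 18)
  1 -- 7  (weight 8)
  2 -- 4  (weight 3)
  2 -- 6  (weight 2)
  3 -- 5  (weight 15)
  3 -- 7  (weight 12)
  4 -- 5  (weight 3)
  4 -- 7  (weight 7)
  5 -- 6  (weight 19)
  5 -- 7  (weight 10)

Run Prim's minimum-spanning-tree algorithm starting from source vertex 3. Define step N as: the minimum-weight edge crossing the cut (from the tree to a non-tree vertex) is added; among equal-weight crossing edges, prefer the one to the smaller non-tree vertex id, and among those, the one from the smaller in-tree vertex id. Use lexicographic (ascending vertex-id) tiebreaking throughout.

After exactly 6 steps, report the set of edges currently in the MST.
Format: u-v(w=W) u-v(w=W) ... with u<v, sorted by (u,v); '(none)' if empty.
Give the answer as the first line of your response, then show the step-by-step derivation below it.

0-5(w=3) 2-4(w=3) 2-6(w=2) 3-7(w=12) 4-5(w=3) 4-7(w=7)

step 1: add edge 3-7 (w=12); MST = {3-7(w=12)}
step 2: add edge 4-7 (w=7); MST = {3-7(w=12) 4-7(w=7)}
step 3: add edge 2-4 (w=3); MST = {2-4(w=3) 3-7(w=12) 4-7(w=7)}
step 4: add edge 2-6 (w=2); MST = {2-4(w=3) 2-6(w=2) 3-7(w=12) 4-7(w=7)}
step 5: add edge 4-5 (w=3); MST = {2-4(w=3) 2-6(w=2) 3-7(w=12) 4-5(w=3) 4-7(w=7)}
step 6: add edge 0-5 (w=3); MST = {0-5(w=3) 2-4(w=3) 2-6(w=2) 3-7(w=12) 4-5(w=3) 4-7(w=7)}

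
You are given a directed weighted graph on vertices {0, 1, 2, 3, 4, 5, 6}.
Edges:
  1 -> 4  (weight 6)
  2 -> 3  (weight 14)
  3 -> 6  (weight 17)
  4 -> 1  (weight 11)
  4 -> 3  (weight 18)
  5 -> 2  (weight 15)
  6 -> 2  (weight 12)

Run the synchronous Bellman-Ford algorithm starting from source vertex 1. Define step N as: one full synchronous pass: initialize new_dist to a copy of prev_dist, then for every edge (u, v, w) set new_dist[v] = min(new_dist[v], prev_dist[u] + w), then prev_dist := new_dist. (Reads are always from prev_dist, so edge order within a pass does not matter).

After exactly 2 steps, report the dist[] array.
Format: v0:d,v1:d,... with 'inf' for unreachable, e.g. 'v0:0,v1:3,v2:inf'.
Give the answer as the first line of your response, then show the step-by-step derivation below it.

v0:inf,v1:0,v2:inf,v3:24,v4:6,v5:inf,v6:inf

step 1: dist = v0:inf,v1:0,v2:inf,v3:inf,v4:6,v5:inf,v6:inf
step 2: dist = v0:inf,v1:0,v2:inf,v3:24,v4:6,v5:inf,v6:inf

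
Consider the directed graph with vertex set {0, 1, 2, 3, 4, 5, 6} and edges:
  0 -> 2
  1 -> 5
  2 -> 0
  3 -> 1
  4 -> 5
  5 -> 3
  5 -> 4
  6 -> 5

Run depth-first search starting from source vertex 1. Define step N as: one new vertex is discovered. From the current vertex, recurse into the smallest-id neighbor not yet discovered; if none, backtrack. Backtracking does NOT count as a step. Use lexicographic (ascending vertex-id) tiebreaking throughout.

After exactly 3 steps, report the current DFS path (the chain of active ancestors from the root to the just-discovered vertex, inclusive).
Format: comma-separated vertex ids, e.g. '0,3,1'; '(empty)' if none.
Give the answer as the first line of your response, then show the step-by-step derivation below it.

1,5,3

step 1: discover 1; path=1; order=1
step 2: discover 5; path=1>5; order=1,5
step 3: discover 3; path=1>5>3; order=1,5,3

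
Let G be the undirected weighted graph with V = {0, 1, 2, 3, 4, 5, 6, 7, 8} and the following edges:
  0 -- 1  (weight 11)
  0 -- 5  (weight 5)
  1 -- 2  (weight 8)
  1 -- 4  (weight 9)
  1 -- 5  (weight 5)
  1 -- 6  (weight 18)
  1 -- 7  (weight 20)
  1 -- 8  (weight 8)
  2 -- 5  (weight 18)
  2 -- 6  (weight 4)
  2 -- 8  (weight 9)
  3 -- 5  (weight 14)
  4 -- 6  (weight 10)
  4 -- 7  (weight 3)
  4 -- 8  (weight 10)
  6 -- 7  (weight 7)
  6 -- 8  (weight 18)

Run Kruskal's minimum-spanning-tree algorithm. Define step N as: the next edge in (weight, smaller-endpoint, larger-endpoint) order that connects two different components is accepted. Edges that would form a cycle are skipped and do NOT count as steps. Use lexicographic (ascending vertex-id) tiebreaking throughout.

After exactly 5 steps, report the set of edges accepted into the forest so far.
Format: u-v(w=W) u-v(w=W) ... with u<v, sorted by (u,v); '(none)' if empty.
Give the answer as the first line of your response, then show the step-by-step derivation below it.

0-5(w=5) 1-5(w=5) 2-6(w=4) 4-7(w=3) 6-7(w=7)

step 1: add edge 4-7 (w=3); MST = {4-7(w=3)}
step 2: add edge 2-6 (w=4); MST = {2-6(w=4) 4-7(w=3)}
step 3: add edge 0-5 (w=5); MST = {0-5(w=5) 2-6(w=4) 4-7(w=3)}
step 4: add edge 1-5 (w=5); MST = {0-5(w=5) 1-5(w=5) 2-6(w=4) 4-7(w=3)}
step 5: add edge 6-7 (w=7); MST = {0-5(w=5) 1-5(w=5) 2-6(w=4) 4-7(w=3) 6-7(w=7)}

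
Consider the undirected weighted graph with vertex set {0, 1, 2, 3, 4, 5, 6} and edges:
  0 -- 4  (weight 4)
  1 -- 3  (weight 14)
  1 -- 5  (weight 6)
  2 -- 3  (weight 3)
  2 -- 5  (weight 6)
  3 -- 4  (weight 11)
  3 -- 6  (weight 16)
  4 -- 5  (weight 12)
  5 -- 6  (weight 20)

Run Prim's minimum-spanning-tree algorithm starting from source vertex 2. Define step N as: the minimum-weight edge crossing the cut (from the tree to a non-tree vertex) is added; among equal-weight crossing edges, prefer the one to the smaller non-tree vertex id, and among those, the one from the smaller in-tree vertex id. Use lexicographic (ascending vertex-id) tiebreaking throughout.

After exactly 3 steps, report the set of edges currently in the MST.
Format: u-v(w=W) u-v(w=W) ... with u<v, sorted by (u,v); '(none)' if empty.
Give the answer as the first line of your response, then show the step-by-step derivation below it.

1-5(w=6) 2-3(w=3) 2-5(w=6)

step 1: add edge 2-3 (w=3); MST = {2-3(w=3)}
step 2: add edge 2-5 (w=6); MST = {2-3(w=3) 2-5(w=6)}
step 3: add edge 1-5 (w=6); MST = {1-5(w=6) 2-3(w=3) 2-5(w=6)}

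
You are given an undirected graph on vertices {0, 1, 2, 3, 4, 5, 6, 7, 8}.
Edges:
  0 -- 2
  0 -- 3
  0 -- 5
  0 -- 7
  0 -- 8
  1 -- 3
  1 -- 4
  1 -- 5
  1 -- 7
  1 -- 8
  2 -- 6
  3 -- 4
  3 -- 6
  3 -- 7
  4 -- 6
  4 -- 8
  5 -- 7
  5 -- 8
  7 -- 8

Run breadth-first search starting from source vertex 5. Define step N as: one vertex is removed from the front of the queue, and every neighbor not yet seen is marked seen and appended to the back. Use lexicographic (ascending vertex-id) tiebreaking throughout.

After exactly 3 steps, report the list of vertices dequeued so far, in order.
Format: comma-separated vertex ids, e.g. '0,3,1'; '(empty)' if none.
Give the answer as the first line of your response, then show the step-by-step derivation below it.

5,0,1

step 1: dequeue 5; queue=[0,1,7,8]; order=5
step 2: dequeue 0; queue=[1,7,8,2,3]; order=5,0
step 3: dequeue 1; queue=[7,8,2,3,4]; order=5,0,1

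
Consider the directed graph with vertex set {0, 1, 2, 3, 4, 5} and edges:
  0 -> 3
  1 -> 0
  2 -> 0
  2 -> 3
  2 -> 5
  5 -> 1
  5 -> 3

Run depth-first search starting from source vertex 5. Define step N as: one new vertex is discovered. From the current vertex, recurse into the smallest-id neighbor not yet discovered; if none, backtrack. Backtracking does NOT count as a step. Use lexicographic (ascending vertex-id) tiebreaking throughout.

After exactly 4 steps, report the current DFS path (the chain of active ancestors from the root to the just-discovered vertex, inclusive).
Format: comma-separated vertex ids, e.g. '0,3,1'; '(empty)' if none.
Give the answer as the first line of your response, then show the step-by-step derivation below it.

5,1,0,3

step 1: discover 5; path=5; order=5
step 2: discover 1; path=5>1; order=5,1
step 3: discover 0; path=5>1>0; order=5,1,0
step 4: discover 3; path=5>1>0>3; order=5,1,0,3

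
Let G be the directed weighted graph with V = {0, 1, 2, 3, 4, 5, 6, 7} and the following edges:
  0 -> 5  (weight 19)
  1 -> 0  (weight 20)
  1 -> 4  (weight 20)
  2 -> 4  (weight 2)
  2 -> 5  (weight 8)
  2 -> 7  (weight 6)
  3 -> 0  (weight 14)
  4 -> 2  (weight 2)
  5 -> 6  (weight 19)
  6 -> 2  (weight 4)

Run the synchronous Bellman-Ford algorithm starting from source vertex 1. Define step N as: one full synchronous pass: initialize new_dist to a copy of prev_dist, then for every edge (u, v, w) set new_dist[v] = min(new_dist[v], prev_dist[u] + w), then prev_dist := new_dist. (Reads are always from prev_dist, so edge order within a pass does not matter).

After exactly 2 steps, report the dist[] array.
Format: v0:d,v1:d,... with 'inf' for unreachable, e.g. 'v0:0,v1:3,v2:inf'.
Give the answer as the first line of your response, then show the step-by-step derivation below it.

v0:20,v1:0,v2:22,v3:inf,v4:20,v5:39,v6:inf,v7:inf

step 1: dist = v0:20,v1:0,v2:inf,v3:inf,v4:20,v5:inf,v6:inf,v7:inf
step 2: dist = v0:20,v1:0,v2:22,v3:inf,v4:20,v5:39,v6:inf,v7:inf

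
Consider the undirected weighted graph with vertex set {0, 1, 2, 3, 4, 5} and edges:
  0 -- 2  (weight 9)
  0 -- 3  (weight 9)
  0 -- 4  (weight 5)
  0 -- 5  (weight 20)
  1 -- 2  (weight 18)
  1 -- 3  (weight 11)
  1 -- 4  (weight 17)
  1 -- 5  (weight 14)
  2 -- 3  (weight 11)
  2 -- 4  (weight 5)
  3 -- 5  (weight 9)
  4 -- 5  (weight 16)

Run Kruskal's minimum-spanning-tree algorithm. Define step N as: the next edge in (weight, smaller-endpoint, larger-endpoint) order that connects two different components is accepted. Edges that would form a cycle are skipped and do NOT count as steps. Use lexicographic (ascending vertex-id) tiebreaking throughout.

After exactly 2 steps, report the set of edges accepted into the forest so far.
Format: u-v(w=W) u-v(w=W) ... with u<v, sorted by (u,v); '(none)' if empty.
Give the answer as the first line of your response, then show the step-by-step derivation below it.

0-4(w=5) 2-4(w=5)

step 1: add edge 0-4 (w=5); MST = {0-4(w=5)}
step 2: add edge 2-4 (w=5); MST = {0-4(w=5) 2-4(w=5)}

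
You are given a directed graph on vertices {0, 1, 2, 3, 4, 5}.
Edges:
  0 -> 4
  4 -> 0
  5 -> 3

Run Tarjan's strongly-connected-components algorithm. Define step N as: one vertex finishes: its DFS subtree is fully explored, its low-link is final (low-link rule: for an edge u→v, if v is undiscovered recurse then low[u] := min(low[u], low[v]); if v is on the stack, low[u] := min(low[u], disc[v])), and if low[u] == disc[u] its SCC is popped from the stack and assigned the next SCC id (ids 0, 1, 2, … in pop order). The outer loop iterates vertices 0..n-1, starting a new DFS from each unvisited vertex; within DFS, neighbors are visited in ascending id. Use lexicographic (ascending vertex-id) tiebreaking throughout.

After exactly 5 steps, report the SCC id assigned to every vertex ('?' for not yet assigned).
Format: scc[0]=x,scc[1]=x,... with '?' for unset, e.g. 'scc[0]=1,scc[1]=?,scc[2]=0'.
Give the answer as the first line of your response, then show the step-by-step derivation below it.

scc[0]=0,scc[1]=1,scc[2]=2,scc[3]=3,scc[4]=0,scc[5]=?

step 1: low=(low[0]=0,low[1]=?,low[2]=?,low[3]=?,low[4]=0,low[5]=?); scc=(scc[0]=?,scc[1]=?,scc[2]=?,scc[3]=?,scc[4]=?,scc[5]=?)
step 2: low=(low[0]=0,low[1]=?,low[2]=?,low[3]=?,low[4]=0,low[5]=?); scc=(scc[0]=0,scc[1]=?,scc[2]=?,scc[3]=?,scc[4]=0,scc[5]=?)
step 3: low=(low[0]=0,low[1]=2,low[2]=?,low[3]=?,low[4]=0,low[5]=?); scc=(scc[0]=0,scc[1]=1,scc[2]=?,scc[3]=?,scc[4]=0,scc[5]=?)
step 4: low=(low[0]=0,low[1]=2,low[2]=3,low[3]=?,low[4]=0,low[5]=?); scc=(scc[0]=0,scc[1]=1,scc[2]=2,scc[3]=?,scc[4]=0,scc[5]=?)
step 5: low=(low[0]=0,low[1]=2,low[2]=3,low[3]=4,low[4]=0,low[5]=?); scc=(scc[0]=0,scc[1]=1,scc[2]=2,scc[3]=3,scc[4]=0,scc[5]=?)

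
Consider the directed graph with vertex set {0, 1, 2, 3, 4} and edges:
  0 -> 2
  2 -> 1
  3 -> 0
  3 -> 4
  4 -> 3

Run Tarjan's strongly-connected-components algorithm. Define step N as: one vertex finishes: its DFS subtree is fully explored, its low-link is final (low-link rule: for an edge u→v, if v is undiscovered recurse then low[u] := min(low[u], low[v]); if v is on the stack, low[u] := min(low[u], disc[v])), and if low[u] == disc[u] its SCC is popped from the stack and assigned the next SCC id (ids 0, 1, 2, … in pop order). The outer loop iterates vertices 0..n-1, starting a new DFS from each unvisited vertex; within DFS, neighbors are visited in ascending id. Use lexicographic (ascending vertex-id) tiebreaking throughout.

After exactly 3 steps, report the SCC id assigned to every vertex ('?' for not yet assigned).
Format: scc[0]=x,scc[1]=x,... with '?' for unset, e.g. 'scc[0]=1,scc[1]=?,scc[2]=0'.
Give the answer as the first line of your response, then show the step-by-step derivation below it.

scc[0]=2,scc[1]=0,scc[2]=1,scc[3]=?,scc[4]=?

step 1: low=(low[0]=0,low[1]=2,low[2]=1,low[3]=?,low[4]=?); scc=(scc[0]=?,scc[1]=0,scc[2]=?,scc[3]=?,scc[4]=?)
step 2: low=(low[0]=0,low[1]=2,low[2]=1,low[3]=?,low[4]=?); scc=(scc[0]=?,scc[1]=0,scc[2]=1,scc[3]=?,scc[4]=?)
step 3: low=(low[0]=0,low[1]=2,low[2]=1,low[3]=?,low[4]=?); scc=(scc[0]=2,scc[1]=0,scc[2]=1,scc[3]=?,scc[4]=?)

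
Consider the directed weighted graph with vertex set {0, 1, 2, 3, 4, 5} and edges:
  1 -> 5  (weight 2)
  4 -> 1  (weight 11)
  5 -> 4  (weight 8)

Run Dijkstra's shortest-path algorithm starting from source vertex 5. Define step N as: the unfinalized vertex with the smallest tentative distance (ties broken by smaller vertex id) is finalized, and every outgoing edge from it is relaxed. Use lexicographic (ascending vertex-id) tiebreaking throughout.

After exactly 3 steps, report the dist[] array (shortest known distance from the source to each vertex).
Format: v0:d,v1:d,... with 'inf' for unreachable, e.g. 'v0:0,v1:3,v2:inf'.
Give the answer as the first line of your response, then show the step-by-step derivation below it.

v0:inf,v1:19,v2:inf,v3:inf,v4:8,v5:0

step 1: dist = v0:inf,v1:inf,v2:inf,v3:inf,v4:8,v5:0
step 2: dist = v0:inf,v1:19,v2:inf,v3:inf,v4:8,v5:0
step 3: dist = v0:inf,v1:19,v2:inf,v3:inf,v4:8,v5:0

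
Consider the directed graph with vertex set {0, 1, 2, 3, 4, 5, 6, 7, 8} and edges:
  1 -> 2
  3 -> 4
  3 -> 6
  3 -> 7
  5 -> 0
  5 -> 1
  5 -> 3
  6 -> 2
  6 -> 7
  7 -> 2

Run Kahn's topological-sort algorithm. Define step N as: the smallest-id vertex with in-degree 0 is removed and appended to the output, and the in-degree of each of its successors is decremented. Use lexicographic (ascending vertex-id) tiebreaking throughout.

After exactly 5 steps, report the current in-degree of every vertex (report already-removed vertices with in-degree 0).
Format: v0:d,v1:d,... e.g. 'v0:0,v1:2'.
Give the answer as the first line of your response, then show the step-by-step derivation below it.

v0:0,v1:0,v2:2,v3:0,v4:0,v5:0,v6:0,v7:1,v8:0

step 1: output 5; order=[5]; indeg=(0,0,3,0,1,0,1,2,0)
step 2: output 0; order=[5,0]; indeg=(0,0,3,0,1,0,1,2,0)
step 3: output 1; order=[5,0,1]; indeg=(0,0,2,0,1,0,1,2,0)
step 4: output 3; order=[5,0,1,3]; indeg=(0,0,2,0,0,0,0,1,0)
step 5: output 4; order=[5,0,1,3,4]; indeg=(0,0,2,0,0,0,0,1,0)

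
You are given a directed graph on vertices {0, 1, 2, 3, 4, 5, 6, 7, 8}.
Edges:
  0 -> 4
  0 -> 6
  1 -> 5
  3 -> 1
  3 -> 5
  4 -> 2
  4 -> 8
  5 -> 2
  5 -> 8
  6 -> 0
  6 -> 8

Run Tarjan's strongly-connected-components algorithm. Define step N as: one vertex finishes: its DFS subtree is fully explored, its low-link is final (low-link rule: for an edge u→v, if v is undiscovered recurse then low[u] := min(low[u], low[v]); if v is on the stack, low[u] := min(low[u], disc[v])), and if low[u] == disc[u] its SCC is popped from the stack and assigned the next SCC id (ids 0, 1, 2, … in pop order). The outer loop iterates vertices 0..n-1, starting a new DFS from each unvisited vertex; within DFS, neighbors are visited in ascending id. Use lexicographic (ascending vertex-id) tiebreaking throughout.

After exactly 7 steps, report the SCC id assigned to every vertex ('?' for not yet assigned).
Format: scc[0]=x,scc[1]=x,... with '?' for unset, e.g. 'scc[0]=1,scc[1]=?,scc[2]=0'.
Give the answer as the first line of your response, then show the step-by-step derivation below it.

scc[0]=3,scc[1]=5,scc[2]=0,scc[3]=?,scc[4]=2,scc[5]=4,scc[6]=3,scc[7]=?,scc[8]=1

step 1: low=(low[0]=0,low[1]=?,low[2]=2,low[3]=?,low[4]=1,low[5]=?,low[6]=?,low[7]=?,low[8]=?); scc=(scc[0]=?,scc[1]=?,scc[2]=0,scc[3]=?,scc[4]=?,scc[5]=?,scc[6]=?,scc[7]=?,scc[8]=?)
step 2: low=(low[0]=0,low[1]=?,low[2]=2,low[3]=?,low[4]=1,low[5]=?,low[6]=?,low[7]=?,low[8]=3); scc=(scc[0]=?,scc[1]=?,scc[2]=0,scc[3]=?,scc[4]=?,scc[5]=?,scc[6]=?,scc[7]=?,scc[8]=1)
step 3: low=(low[0]=0,low[1]=?,low[2]=2,low[3]=?,low[4]=1,low[5]=?,low[6]=?,low[7]=?,low[8]=3); scc=(scc[0]=?,scc[1]=?,scc[2]=0,scc[3]=?,scc[4]=2,scc[5]=?,scc[6]=?,scc[7]=?,scc[8]=1)
step 4: low=(low[0]=0,low[1]=?,low[2]=2,low[3]=?,low[4]=1,low[5]=?,low[6]=0,low[7]=?,low[8]=3); scc=(scc[0]=?,scc[1]=?,scc[2]=0,scc[3]=?,scc[4]=2,scc[5]=?,scc[6]=?,scc[7]=?,scc[8]=1)
step 5: low=(low[0]=0,low[1]=?,low[2]=2,low[3]=?,low[4]=1,low[5]=?,low[6]=0,low[7]=?,low[8]=3); scc=(scc[0]=3,scc[1]=?,scc[2]=0,scc[3]=?,scc[4]=2,scc[5]=?,scc[6]=3,scc[7]=?,scc[8]=1)
step 6: low=(low[0]=0,low[1]=5,low[2]=2,low[3]=?,low[4]=1,low[5]=6,low[6]=0,low[7]=?,low[8]=3); scc=(scc[0]=3,scc[1]=?,scc[2]=0,scc[3]=?,scc[4]=2,scc[5]=4,scc[6]=3,scc[7]=?,scc[8]=1)
step 7: low=(low[0]=0,low[1]=5,low[2]=2,low[3]=?,low[4]=1,low[5]=6,low[6]=0,low[7]=?,low[8]=3); scc=(scc[0]=3,scc[1]=5,scc[2]=0,scc[3]=?,scc[4]=2,scc[5]=4,scc[6]=3,scc[7]=?,scc[8]=1)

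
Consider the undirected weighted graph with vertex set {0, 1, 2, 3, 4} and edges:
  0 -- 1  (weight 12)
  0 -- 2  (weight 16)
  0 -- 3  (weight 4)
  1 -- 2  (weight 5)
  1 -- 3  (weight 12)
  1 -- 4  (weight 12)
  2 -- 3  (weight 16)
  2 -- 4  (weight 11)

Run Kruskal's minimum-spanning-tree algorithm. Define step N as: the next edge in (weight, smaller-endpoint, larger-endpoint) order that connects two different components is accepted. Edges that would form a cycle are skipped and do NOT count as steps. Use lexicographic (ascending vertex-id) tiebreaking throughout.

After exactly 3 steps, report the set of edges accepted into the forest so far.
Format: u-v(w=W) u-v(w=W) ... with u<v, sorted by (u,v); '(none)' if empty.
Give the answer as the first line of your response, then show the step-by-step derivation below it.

0-3(w=4) 1-2(w=5) 2-4(w=11)

step 1: add edge 0-3 (w=4); MST = {0-3(w=4)}
step 2: add edge 1-2 (w=5); MST = {0-3(w=4) 1-2(w=5)}
step 3: add edge 2-4 (w=11); MST = {0-3(w=4) 1-2(w=5) 2-4(w=11)}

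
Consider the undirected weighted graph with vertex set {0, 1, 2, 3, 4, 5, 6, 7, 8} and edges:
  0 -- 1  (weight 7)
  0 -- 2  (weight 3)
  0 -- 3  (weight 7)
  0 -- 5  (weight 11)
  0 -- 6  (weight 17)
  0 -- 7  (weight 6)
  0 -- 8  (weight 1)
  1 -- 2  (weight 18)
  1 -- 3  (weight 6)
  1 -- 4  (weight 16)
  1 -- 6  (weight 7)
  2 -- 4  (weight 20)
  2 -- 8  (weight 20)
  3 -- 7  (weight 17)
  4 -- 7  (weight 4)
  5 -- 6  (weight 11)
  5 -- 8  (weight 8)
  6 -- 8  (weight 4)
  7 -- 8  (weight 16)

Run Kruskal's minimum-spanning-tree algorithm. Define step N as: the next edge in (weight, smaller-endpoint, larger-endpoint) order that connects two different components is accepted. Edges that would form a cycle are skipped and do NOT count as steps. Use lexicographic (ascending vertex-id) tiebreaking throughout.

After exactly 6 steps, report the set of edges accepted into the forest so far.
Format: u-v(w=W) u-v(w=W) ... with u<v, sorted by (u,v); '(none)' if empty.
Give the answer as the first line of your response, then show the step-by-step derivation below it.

0-2(w=3) 0-7(w=6) 0-8(w=1) 1-3(w=6) 4-7(w=4) 6-8(w=4)

step 1: add edge 0-8 (w=1); MST = {0-8(w=1)}
step 2: add edge 0-2 (w=3); MST = {0-2(w=3) 0-8(w=1)}
step 3: add edge 4-7 (w=4); MST = {0-2(w=3) 0-8(w=1) 4-7(w=4)}
step 4: add edge 6-8 (w=4); MST = {0-2(w=3) 0-8(w=1) 4-7(w=4) 6-8(w=4)}
step 5: add edge 0-7 (w=6); MST = {0-2(w=3) 0-7(w=6) 0-8(w=1) 4-7(w=4) 6-8(w=4)}
step 6: add edge 1-3 (w=6); MST = {0-2(w=3) 0-7(w=6) 0-8(w=1) 1-3(w=6) 4-7(w=4) 6-8(w=4)}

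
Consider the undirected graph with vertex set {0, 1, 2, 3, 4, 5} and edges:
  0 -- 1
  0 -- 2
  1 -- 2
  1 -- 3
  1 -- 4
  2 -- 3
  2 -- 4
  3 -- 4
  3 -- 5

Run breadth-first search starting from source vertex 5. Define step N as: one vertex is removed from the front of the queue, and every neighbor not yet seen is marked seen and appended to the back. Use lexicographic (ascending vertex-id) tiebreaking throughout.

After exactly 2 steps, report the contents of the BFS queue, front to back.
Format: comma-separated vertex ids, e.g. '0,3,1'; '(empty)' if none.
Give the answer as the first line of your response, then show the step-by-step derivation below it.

1,2,4

step 1: dequeue 5; queue=[3]; order=5
step 2: dequeue 3; queue=[1,2,4]; order=5,3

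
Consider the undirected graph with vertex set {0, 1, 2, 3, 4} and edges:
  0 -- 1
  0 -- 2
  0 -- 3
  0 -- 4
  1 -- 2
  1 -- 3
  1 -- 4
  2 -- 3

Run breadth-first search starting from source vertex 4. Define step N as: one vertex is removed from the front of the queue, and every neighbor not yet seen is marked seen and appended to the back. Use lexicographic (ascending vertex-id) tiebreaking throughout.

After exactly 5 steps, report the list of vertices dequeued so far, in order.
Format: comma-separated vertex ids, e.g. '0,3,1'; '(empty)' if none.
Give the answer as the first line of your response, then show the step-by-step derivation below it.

4,0,1,2,3

step 1: dequeue 4; queue=[0,1]; order=4
step 2: dequeue 0; queue=[1,2,3]; order=4,0
step 3: dequeue 1; queue=[2,3]; order=4,0,1
step 4: dequeue 2; queue=[3]; order=4,0,1,2
step 5: dequeue 3; queue=[(empty)]; order=4,0,1,2,3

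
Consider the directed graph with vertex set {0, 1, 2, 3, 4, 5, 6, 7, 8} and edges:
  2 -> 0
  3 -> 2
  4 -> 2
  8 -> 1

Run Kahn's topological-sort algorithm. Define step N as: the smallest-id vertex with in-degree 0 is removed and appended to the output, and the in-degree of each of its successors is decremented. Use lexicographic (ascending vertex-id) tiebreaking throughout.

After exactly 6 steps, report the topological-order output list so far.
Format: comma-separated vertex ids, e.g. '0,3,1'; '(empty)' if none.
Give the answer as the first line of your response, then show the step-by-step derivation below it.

3,4,2,0,5,6

step 1: output 3; order=[3]; indeg=(1,1,1,0,0,0,0,0,0)
step 2: output 4; order=[3,4]; indeg=(1,1,0,0,0,0,0,0,0)
step 3: output 2; order=[3,4,2]; indeg=(0,1,0,0,0,0,0,0,0)
step 4: output 0; order=[3,4,2,0]; indeg=(0,1,0,0,0,0,0,0,0)
step 5: output 5; order=[3,4,2,0,5]; indeg=(0,1,0,0,0,0,0,0,0)
step 6: output 6; order=[3,4,2,0,5,6]; indeg=(0,1,0,0,0,0,0,0,0)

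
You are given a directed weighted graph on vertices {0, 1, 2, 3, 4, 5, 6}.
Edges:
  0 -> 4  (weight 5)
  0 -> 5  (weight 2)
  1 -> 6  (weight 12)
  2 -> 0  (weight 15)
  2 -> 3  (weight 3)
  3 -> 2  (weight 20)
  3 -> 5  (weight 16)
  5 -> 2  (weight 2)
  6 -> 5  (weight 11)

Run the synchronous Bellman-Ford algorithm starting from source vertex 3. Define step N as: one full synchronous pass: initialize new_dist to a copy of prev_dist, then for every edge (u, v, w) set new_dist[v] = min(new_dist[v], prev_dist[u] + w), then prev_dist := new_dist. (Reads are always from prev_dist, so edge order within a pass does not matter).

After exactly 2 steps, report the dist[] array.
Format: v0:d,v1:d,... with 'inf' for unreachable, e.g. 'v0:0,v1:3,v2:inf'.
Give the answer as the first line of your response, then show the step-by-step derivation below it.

v0:35,v1:inf,v2:18,v3:0,v4:inf,v5:16,v6:inf

step 1: dist = v0:inf,v1:inf,v2:20,v3:0,v4:inf,v5:16,v6:inf
step 2: dist = v0:35,v1:inf,v2:18,v3:0,v4:inf,v5:16,v6:inf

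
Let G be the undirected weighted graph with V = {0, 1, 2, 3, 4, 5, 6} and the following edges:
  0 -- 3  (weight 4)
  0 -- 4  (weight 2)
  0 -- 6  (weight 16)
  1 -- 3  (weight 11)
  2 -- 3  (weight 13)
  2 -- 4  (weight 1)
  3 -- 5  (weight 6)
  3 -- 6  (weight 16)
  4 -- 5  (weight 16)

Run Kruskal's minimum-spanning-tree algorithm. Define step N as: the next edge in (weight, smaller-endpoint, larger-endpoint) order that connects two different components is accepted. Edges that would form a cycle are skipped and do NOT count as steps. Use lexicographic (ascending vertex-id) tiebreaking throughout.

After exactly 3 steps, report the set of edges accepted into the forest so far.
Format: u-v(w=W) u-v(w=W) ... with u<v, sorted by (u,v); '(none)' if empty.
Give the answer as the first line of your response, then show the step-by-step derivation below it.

0-3(w=4) 0-4(w=2) 2-4(w=1)

step 1: add edge 2-4 (w=1); MST = {2-4(w=1)}
step 2: add edge 0-4 (w=2); MST = {0-4(w=2) 2-4(w=1)}
step 3: add edge 0-3 (w=4); MST = {0-3(w=4) 0-4(w=2) 2-4(w=1)}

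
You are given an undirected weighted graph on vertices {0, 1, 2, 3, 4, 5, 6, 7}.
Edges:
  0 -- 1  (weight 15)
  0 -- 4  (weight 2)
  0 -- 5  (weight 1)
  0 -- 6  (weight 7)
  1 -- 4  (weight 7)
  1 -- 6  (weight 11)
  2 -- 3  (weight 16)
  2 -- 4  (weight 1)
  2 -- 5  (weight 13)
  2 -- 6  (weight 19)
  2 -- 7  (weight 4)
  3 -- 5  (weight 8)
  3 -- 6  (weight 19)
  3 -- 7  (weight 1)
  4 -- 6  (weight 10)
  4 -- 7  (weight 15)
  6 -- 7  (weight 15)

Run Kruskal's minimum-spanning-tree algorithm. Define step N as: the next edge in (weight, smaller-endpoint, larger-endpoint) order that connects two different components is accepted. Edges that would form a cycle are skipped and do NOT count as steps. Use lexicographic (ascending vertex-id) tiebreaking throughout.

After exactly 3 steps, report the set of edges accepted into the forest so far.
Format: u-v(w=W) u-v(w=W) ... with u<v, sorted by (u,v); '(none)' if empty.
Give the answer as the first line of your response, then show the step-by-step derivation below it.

0-5(w=1) 2-4(w=1) 3-7(w=1)

step 1: add edge 0-5 (w=1); MST = {0-5(w=1)}
step 2: add edge 2-4 (w=1); MST = {0-5(w=1) 2-4(w=1)}
step 3: add edge 3-7 (w=1); MST = {0-5(w=1) 2-4(w=1) 3-7(w=1)}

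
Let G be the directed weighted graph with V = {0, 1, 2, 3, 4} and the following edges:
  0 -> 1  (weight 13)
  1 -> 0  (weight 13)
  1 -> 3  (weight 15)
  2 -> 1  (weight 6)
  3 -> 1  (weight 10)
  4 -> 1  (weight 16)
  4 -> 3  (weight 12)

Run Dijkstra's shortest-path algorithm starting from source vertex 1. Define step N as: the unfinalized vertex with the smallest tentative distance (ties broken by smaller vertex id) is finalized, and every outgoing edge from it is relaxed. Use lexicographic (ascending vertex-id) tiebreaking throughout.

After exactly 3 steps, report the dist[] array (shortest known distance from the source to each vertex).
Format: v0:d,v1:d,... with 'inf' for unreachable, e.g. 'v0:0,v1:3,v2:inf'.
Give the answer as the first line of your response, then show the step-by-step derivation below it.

v0:13,v1:0,v2:inf,v3:15,v4:inf

step 1: dist = v0:13,v1:0,v2:inf,v3:15,v4:inf
step 2: dist = v0:13,v1:0,v2:inf,v3:15,v4:inf
step 3: dist = v0:13,v1:0,v2:inf,v3:15,v4:inf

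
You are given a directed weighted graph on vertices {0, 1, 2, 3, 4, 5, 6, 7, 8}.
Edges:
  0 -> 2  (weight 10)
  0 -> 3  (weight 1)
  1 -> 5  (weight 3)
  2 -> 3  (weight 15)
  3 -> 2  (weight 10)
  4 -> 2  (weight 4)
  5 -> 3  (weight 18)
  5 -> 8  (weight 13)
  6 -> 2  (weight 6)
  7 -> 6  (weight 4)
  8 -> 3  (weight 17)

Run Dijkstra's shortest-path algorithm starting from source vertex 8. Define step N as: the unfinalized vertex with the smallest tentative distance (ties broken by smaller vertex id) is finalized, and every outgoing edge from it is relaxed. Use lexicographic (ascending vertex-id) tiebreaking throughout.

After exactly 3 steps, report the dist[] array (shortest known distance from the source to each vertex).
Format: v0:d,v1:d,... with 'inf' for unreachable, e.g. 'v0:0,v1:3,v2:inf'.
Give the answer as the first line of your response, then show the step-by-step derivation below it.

v0:inf,v1:inf,v2:27,v3:17,v4:inf,v5:inf,v6:inf,v7:inf,v8:0

step 1: dist = v0:inf,v1:inf,v2:inf,v3:17,v4:inf,v5:inf,v6:inf,v7:inf,v8:0
step 2: dist = v0:inf,v1:inf,v2:27,v3:17,v4:inf,v5:inf,v6:inf,v7:inf,v8:0
step 3: dist = v0:inf,v1:inf,v2:27,v3:17,v4:inf,v5:inf,v6:inf,v7:inf,v8:0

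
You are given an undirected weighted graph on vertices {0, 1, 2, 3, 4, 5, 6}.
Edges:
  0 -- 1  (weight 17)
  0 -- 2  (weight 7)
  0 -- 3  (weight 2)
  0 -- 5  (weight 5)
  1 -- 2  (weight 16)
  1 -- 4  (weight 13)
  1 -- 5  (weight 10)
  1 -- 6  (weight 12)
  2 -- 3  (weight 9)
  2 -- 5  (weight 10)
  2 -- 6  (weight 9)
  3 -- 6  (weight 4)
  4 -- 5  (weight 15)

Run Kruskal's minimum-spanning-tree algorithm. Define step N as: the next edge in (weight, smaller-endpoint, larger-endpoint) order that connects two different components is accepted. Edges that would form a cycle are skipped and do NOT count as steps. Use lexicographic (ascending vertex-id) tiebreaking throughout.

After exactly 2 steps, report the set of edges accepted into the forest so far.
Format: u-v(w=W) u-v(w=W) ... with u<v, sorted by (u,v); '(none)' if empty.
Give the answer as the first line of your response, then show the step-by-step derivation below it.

0-3(w=2) 3-6(w=4)

step 1: add edge 0-3 (w=2); MST = {0-3(w=2)}
step 2: add edge 3-6 (w=4); MST = {0-3(w=2) 3-6(w=4)}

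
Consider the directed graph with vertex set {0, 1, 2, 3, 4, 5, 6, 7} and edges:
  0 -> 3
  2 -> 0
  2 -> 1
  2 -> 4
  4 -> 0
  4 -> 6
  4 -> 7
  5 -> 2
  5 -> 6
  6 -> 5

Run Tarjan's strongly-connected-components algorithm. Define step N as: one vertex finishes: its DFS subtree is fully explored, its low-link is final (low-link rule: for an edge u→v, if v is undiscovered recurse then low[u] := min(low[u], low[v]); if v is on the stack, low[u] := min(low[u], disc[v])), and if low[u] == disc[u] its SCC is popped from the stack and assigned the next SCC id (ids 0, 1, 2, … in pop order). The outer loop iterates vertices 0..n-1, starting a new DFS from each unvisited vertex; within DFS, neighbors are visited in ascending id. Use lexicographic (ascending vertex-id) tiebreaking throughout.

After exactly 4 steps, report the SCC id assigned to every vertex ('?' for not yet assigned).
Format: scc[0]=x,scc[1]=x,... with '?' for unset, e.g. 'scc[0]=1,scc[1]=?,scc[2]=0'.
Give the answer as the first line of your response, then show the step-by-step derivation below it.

scc[0]=1,scc[1]=2,scc[2]=?,scc[3]=0,scc[4]=?,scc[5]=?,scc[6]=?,scc[7]=?

step 1: low=(low[0]=0,low[1]=?,low[2]=?,low[3]=1,low[4]=?,low[5]=?,low[6]=?,low[7]=?); scc=(scc[0]=?,scc[1]=?,scc[2]=?,scc[3]=0,scc[4]=?,scc[5]=?,scc[6]=?,scc[7]=?)
step 2: low=(low[0]=0,low[1]=?,low[2]=?,low[3]=1,low[4]=?,low[5]=?,low[6]=?,low[7]=?); scc=(scc[0]=1,scc[1]=?,scc[2]=?,scc[3]=0,scc[4]=?,scc[5]=?,scc[6]=?,scc[7]=?)
step 3: low=(low[0]=0,low[1]=2,low[2]=?,low[3]=1,low[4]=?,low[5]=?,low[6]=?,low[7]=?); scc=(scc[0]=1,scc[1]=2,scc[2]=?,scc[3]=0,scc[4]=?,scc[5]=?,scc[6]=?,scc[7]=?)
step 4: low=(low[0]=0,low[1]=2,low[2]=3,low[3]=1,low[4]=4,low[5]=3,low[6]=5,low[7]=?); scc=(scc[0]=1,scc[1]=2,scc[2]=?,scc[3]=0,scc[4]=?,scc[5]=?,scc[6]=?,scc[7]=?)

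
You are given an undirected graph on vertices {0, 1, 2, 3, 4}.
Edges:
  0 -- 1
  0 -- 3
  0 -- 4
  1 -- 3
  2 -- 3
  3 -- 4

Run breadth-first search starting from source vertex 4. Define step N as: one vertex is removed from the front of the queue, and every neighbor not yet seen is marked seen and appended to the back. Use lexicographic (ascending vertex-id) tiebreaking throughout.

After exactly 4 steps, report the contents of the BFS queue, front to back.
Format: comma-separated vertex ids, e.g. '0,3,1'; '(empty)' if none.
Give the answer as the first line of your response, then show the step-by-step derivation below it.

2

step 1: dequeue 4; queue=[0,3]; order=4
step 2: dequeue 0; queue=[3,1]; order=4,0
step 3: dequeue 3; queue=[1,2]; order=4,0,3
step 4: dequeue 1; queue=[2]; order=4,0,3,1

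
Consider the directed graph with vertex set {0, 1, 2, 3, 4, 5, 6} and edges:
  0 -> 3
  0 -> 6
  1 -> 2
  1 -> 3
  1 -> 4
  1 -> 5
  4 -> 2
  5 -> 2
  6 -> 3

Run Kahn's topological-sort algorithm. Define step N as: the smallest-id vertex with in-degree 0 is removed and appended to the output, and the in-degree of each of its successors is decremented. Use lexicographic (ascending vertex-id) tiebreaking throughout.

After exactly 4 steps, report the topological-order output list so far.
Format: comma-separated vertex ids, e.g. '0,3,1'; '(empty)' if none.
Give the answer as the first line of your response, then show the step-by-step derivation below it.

0,1,4,5

step 1: output 0; order=[0]; indeg=(0,0,3,2,1,1,0)
step 2: output 1; order=[0,1]; indeg=(0,0,2,1,0,0,0)
step 3: output 4; order=[0,1,4]; indeg=(0,0,1,1,0,0,0)
step 4: output 5; order=[0,1,4,5]; indeg=(0,0,0,1,0,0,0)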